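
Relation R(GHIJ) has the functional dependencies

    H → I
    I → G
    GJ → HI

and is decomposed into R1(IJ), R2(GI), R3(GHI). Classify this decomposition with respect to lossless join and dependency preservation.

Lossless test (chase): Rows 1 and 2 agree on I; apply I→G and equate their G entries. No row becomes fully distinguished — the join is lossy.
Dependency preservation: the restricted closure of {GJ} across the fragments never reaches {HI}, so GJ → HI cannot be enforced without a join — not preserved.

lossy and not dependency-preserving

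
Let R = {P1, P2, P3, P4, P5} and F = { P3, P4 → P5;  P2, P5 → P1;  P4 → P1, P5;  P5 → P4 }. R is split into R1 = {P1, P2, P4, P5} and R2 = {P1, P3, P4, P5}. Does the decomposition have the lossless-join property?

No

Common attributes: R1 ∩ R2 = {P1, P4, P5}.
No dependency enlarges {P1, P4, P5}, so (P1, P4, P5)⁺ = {P1, P4, P5}.
The closure contains neither all of R1 = {P1, P2, P4, P5} nor all of R2 = {P1, P3, P4, P5}, so the common attributes are not a superkey of either fragment. The join is lossy.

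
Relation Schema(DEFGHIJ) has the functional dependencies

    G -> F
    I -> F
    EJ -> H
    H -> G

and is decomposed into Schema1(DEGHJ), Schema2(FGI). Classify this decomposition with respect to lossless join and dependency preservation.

lossy but dependency-preserving

Lossless test: (G)⁺ = {FG}, which is a superkey of neither fragment — lossy.
Dependency preservation: every FD's attributes lie within a single fragment, so each can be enforced locally — preserved.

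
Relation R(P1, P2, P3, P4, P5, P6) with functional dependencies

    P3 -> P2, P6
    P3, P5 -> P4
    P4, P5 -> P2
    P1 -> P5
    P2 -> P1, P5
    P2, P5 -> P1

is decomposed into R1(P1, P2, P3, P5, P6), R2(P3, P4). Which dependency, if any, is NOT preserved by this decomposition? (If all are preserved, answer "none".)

Check P4, P5 → P2: no single fragment contains all of {P2, P4, P5}, and the restricted closure of {P4, P5} across the fragments never reaches {P2}.
P3 → P2, P6 is preserved.
P3, P5 → P4 is preserved.
P1 → P5 is preserved.
P2 → P1, P5 is preserved.
P2, P5 → P1 is preserved.

P4, P5 -> P2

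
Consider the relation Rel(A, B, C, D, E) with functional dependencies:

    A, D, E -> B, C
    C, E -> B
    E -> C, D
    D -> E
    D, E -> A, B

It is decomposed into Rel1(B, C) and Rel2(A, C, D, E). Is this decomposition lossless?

No

Common attributes: Rel1 ∩ Rel2 = {C}.
No dependency enlarges {C}, so (C)⁺ = {C}.
The closure contains neither all of Rel1 = {B, C} nor all of Rel2 = {A, C, D, E}, so the common attributes are not a superkey of either fragment. The join is lossy.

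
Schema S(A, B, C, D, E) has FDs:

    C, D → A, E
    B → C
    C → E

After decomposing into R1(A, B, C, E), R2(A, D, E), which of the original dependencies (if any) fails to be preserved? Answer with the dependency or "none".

Check C, D → A, E: no single fragment contains all of {A, C, D, E}, and the restricted closure of {C, D} across the fragments never reaches {A, E}.
B → C is preserved.
C → E is preserved.

C, D → A, E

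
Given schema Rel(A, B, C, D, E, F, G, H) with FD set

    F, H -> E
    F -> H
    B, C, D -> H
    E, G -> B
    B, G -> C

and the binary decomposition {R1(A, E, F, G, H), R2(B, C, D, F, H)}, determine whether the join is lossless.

No

Common attributes: R1 ∩ R2 = {F, H}.
Closure of {F, H}: F, H → E applies, adding E. So (F, H)⁺ = {E, F, H}.
The closure contains neither all of R1 = {A, E, F, G, H} nor all of R2 = {B, C, D, F, H}, so the common attributes are not a superkey of either fragment. The join is lossy.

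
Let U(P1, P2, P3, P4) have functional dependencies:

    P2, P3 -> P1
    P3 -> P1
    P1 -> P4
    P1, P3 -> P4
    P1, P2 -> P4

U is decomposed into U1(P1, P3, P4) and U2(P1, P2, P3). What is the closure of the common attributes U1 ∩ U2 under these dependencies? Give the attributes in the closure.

P1, P3, P4

U1 ∩ U2 = {P1, P3}.
P1 → P4 applies, adding P4
Closure: {P1, P3, P4}.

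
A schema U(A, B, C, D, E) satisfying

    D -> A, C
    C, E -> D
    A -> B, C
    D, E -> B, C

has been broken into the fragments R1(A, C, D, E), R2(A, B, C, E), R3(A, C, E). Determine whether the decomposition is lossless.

Yes

Chase test. Columns are A, B, C, D, E; row i has aⱼ where attribute j ∈ Ri, else bᵢⱼ.
Initial tableau (one row per fragment):
  row 1: a1 b12 a3 a4 a5
  row 2: a1 a2 a3 b24 a5
  row 3: a1 b32 a3 b34 a5
Rows 1 and 2 agree on C, E; apply C, E→D and equate their D entries.
Rows 1 and 3 agree on C, E; apply C, E→D and equate their D entries.
Rows 1 and 2 agree on A; apply A→B, C and equate their B, C entries.
Rows 1 and 3 agree on A; apply A→B, C and equate their B, C entries.
Row 1 is now all distinguished symbols — the join is lossless.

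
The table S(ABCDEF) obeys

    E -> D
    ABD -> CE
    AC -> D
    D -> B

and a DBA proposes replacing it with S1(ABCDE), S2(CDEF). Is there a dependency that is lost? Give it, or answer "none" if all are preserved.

E → D lies within S1.
ABD → CE lies within S1.
AC → D lies within S1.
D → B lies within S1.
Every dependency is enforceable on the fragments, so the decomposition is dependency-preserving.

none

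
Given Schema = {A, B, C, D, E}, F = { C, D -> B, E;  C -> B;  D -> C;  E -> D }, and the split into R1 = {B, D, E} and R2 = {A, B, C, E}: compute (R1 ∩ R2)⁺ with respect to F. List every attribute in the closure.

R1 ∩ R2 = {B, E}.
E → D applies, adding D
D → C applies, adding C
Closure: {B, C, D, E}.

B, C, D, E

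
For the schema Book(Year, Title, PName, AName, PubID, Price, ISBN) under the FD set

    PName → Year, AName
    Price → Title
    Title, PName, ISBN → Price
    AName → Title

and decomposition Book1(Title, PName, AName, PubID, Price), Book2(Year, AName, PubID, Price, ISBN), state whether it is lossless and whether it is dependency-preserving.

lossy and not dependency-preserving

Lossless test: (AName, PubID, Price)⁺ = {Title, AName, PubID, Price}, which is a superkey of neither fragment — lossy.
Dependency preservation: the restricted closure of {PName} across the fragments never reaches {Year, AName}, so PName → Year, AName cannot be enforced without a join — not preserved.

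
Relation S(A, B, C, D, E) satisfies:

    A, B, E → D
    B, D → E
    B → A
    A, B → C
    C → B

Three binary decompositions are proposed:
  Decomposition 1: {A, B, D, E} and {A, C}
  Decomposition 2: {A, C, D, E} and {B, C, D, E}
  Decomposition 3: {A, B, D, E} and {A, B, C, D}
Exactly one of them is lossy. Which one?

Decomposition 1: common = {A}, closure = {A} → lossy.
Decomposition 2: common = {C, D, E}, closure = {A, B, C, D, E} → lossless.
Decomposition 3: common = {A, B, D}, closure = {A, B, C, D, E} → lossless.

Decomposition 1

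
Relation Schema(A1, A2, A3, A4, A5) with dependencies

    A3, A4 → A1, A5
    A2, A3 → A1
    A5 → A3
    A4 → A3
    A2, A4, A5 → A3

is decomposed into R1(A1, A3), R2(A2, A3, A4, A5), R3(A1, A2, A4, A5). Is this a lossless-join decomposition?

Yes

Chase test. Columns are A1, A2, A3, A4, A5; row i has aⱼ where attribute j ∈ Ri, else bᵢⱼ.
Initial tableau (one row per fragment):
  row 1: a1 b12 a3 b14 b15
  row 2: b21 a2 a3 a4 a5
  row 3: a1 a2 b33 a4 a5
Rows 2 and 3 agree on A5; apply A5→A3 and equate their A3 entries.
Rows 2 and 3 agree on A3, A4; apply A3, A4→A1, A5 and equate their A1, A5 entries.
Row 2 is now all distinguished symbols — the join is lossless.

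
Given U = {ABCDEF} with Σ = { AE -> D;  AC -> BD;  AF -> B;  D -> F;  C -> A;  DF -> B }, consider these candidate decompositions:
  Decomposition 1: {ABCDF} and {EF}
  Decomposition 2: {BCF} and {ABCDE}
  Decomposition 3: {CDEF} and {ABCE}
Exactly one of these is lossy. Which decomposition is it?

Decomposition 1: common = {F}, closure = {F} → lossy.
Decomposition 2: common = {BC}, closure = {ABCDF} → lossless.
Decomposition 3: common = {CE}, closure = {ABCDEF} → lossless.

Decomposition 1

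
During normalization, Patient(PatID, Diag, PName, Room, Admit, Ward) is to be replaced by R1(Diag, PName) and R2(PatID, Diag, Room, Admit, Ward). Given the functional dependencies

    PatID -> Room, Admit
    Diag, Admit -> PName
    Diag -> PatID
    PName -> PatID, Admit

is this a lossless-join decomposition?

Common attributes: R1 ∩ R2 = {Diag}.
Closure of {Diag}: Diag → PatID applies, adding PatID; PatID → Room, Admit applies, adding Room, Admit; Diag, Admit → PName applies, adding PName. So (Diag)⁺ = {PatID, Diag, PName, Room, Admit}.
This closure contains every attribute of R1, so R1 ∩ R2 → R1. The join is lossless.

Yes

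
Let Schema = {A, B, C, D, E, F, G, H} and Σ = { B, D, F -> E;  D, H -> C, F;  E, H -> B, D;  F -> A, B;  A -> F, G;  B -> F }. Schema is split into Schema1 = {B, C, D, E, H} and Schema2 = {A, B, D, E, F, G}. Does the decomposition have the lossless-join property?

Common attributes: Schema1 ∩ Schema2 = {B, D, E}.
Closure of {B, D, E}: B → F applies, adding F; F → A, B applies, adding A; A → F, G applies, adding G. So (B, D, E)⁺ = {A, B, D, E, F, G}.
This closure contains every attribute of Schema2, so Schema1 ∩ Schema2 → Schema2. The join is lossless.

Yes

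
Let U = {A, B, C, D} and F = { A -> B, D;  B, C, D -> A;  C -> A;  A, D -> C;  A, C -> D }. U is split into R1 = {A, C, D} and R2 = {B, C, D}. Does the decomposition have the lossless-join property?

Yes

Common attributes: R1 ∩ R2 = {C, D}.
Closure of {C, D}: C → A applies, adding A; A → B, D applies, adding B. So (C, D)⁺ = {A, B, C, D}.
This closure contains every attribute of R1, so R1 ∩ R2 → R1. The join is lossless.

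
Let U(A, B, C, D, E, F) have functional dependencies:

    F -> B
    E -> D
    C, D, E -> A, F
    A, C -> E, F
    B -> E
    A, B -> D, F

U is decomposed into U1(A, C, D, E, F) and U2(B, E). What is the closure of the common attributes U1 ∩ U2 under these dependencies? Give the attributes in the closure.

U1 ∩ U2 = {E}.
E → D applies, adding D
Closure: {D, E}.

D, E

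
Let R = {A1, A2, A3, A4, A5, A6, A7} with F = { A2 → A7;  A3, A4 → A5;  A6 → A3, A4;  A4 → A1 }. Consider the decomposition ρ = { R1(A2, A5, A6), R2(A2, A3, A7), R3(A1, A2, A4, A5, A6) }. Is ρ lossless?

No

Chase test. Columns are A1, A2, A3, A4, A5, A6, A7; row i has aⱼ where attribute j ∈ Ri, else bᵢⱼ.
Initial tableau (one row per fragment):
  row 1: b11 a2 b13 b14 a5 a6 b17
  row 2: b21 a2 a3 b24 b25 b26 a7
  row 3: a1 a2 b33 a4 a5 a6 b37
Rows 1 and 2 agree on A2; apply A2→A7 and equate their A7 entries.
Rows 1 and 3 agree on A2; apply A2→A7 and equate their A7 entries.
Rows 1 and 3 agree on A6; apply A6→A3, A4 and equate their A3, A4 entries.
Rows 1 and 3 agree on A4; apply A4→A1 and equate their A1 entries.
No row becomes fully distinguished — the join is lossy.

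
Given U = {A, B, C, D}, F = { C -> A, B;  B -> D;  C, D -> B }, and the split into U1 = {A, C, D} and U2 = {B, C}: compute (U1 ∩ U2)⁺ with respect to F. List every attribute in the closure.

A, B, C, D

U1 ∩ U2 = {C}.
C → A, B applies, adding A, B
B → D applies, adding D
Closure: {A, B, C, D}.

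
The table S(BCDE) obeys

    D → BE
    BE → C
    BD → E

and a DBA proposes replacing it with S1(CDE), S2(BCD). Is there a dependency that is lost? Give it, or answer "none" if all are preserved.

Check BE → C: no single fragment contains all of {BCE}, and the restricted closure of {BE} across the fragments never reaches {C}.
D → BE is preserved.
BD → E is preserved.

BE → C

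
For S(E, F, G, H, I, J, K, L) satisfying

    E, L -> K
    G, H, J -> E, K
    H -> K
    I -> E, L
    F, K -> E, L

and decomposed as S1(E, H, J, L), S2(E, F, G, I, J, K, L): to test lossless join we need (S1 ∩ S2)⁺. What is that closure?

E, J, K, L

S1 ∩ S2 = {E, J, L}.
E, L → K applies, adding K
Closure: {E, J, K, L}.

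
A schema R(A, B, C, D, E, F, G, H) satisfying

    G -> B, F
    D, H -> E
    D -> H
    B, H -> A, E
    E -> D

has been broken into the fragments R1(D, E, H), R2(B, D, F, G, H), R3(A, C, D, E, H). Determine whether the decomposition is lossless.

Chase test. Columns are A, B, C, D, E, F, G, H; row i has aⱼ where attribute j ∈ Ri, else bᵢⱼ.
Initial tableau (one row per fragment):
  row 1: b11 b12 b13 a4 a5 b16 b17 a8
  row 2: b21 a2 b23 a4 b25 a6 a7 a8
  row 3: a1 b32 a3 a4 a5 b36 b37 a8
Rows 1 and 2 agree on D, H; apply D, H→E and equate their E entries.
No row becomes fully distinguished — the join is lossy.

No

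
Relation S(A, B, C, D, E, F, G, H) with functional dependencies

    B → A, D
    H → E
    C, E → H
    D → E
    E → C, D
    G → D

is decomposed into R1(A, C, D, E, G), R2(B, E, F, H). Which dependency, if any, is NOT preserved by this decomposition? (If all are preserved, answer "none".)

Check B → A, D: no single fragment contains all of {A, B, D}, and the restricted closure of {B} across the fragments never reaches {A, D}.
H → E is preserved.
C, E → H is preserved.
D → E is preserved.
E → C, D is preserved.
G → D is preserved.

B → A, D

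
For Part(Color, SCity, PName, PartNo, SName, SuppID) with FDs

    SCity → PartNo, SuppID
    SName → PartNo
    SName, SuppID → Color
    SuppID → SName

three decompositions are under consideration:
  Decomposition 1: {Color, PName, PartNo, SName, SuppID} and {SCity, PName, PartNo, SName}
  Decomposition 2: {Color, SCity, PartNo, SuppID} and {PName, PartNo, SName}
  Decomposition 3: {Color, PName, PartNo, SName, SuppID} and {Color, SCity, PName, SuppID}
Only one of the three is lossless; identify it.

Decomposition 1: common = {PName, PartNo, SName}, closure = {PName, PartNo, SName} → lossy.
Decomposition 2: common = {PartNo}, closure = {PartNo} → lossy.
Decomposition 3: common = {Color, PName, SuppID}, closure = {Color, PName, PartNo, SName, SuppID} → lossless.

Decomposition 3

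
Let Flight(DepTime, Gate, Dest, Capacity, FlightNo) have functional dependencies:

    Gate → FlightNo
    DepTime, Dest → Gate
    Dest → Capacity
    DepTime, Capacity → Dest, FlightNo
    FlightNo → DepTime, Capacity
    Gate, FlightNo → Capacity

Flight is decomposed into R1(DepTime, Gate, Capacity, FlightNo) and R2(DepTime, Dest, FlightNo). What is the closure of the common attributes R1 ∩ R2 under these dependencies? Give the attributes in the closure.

DepTime, Gate, Dest, Capacity, FlightNo

R1 ∩ R2 = {DepTime, FlightNo}.
FlightNo → DepTime, Capacity applies, adding Capacity
DepTime, Capacity → Dest, FlightNo applies, adding Dest
DepTime, Dest → Gate applies, adding Gate
Closure: {DepTime, Gate, Dest, Capacity, FlightNo}.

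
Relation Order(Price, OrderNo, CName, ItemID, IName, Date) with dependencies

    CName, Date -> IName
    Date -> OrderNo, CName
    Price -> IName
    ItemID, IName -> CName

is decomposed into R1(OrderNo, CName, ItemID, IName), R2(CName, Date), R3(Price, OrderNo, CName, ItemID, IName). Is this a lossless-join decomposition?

No

Chase test. Columns are Price, OrderNo, CName, ItemID, IName, Date; row i has aⱼ where attribute j ∈ Ri, else bᵢⱼ.
Initial tableau (one row per fragment):
  row 1: b11 a2 a3 a4 a5 b16
  row 2: b21 b22 a3 b24 b25 a6
  row 3: a1 a2 a3 a4 a5 b36
No row becomes fully distinguished — the join is lossy.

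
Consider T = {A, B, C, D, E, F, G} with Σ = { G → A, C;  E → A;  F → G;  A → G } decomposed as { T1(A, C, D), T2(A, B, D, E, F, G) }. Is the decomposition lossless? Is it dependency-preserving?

lossless and dependency-preserving

Lossless test: (A, D)⁺ = {A, C, D, G}, which contains all of one fragment — lossless.
Dependency preservation: G → A, C is not contained in any single fragment, but the restricted closure of its left-hand side across the fragments still reaches the right-hand side; the remaining FDs each lie inside some fragment. All dependencies are preserved.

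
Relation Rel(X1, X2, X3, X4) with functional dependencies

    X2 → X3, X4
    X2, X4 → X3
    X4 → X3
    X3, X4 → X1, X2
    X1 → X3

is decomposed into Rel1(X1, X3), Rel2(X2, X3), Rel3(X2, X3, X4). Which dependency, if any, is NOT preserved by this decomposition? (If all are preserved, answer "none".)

Check X3, X4 → X1, X2: no single fragment contains all of {X1, X2, X3, X4}, and the restricted closure of {X3, X4} across the fragments never reaches {X1, X2}.
X2 → X3, X4 is preserved.
X2, X4 → X3 is preserved.
X4 → X3 is preserved.
X1 → X3 is preserved.

X3, X4 → X1, X2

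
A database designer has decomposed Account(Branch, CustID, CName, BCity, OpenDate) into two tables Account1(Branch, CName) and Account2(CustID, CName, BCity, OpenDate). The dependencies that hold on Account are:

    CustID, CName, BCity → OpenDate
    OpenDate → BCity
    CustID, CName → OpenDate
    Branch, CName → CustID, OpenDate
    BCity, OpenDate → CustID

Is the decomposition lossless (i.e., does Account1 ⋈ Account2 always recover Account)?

Common attributes: Account1 ∩ Account2 = {CName}.
No dependency enlarges {CName}, so (CName)⁺ = {CName}.
The closure contains neither all of Account1 = {Branch, CName} nor all of Account2 = {CustID, CName, BCity, OpenDate}, so the common attributes are not a superkey of either fragment. The join is lossy.

No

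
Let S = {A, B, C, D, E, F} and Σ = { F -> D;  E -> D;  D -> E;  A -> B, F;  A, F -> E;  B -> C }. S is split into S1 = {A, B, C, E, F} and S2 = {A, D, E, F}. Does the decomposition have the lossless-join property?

Yes

Common attributes: S1 ∩ S2 = {A, E, F}.
Closure of {A, E, F}: F → D applies, adding D; A → B, F applies, adding B; B → C applies, adding C. So (A, E, F)⁺ = {A, B, C, D, E, F}.
This closure contains every attribute of S1, so S1 ∩ S2 → S1. The join is lossless.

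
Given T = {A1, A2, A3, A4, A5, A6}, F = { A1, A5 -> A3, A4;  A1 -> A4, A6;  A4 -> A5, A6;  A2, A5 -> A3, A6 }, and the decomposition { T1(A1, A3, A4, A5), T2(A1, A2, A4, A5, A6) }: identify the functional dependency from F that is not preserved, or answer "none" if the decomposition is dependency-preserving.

A2, A5 -> A3, A6

Check A2, A5 → A3, A6: no single fragment contains all of {A2, A3, A5, A6}, and the restricted closure of {A2, A5} across the fragments never reaches {A3, A6}.
A1, A5 → A3, A4 is preserved.
A1 → A4, A6 is preserved.
A4 → A5, A6 is preserved.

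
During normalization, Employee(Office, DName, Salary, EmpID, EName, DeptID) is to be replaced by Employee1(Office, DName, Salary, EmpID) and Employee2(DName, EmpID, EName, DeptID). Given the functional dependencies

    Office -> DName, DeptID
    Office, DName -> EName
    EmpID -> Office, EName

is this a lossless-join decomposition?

Yes

Common attributes: Employee1 ∩ Employee2 = {DName, EmpID}.
Closure of {DName, EmpID}: EmpID → Office, EName applies, adding Office, EName; Office → DName, DeptID applies, adding DeptID. So (DName, EmpID)⁺ = {Office, DName, EmpID, EName, DeptID}.
This closure contains every attribute of Employee2, so Employee1 ∩ Employee2 → Employee2. The join is lossless.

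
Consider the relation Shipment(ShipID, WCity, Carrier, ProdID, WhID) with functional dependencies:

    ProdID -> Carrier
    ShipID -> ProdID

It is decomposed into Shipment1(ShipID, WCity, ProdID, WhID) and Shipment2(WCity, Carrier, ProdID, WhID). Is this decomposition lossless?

Yes

Common attributes: Shipment1 ∩ Shipment2 = {WCity, ProdID, WhID}.
Closure of {WCity, ProdID, WhID}: ProdID → Carrier applies, adding Carrier. So (WCity, ProdID, WhID)⁺ = {WCity, Carrier, ProdID, WhID}.
This closure contains every attribute of Shipment2, so Shipment1 ∩ Shipment2 → Shipment2. The join is lossless.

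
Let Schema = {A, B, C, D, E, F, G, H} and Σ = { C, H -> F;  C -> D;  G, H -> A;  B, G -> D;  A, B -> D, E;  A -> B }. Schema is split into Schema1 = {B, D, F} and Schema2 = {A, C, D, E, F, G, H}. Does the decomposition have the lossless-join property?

Common attributes: Schema1 ∩ Schema2 = {D, F}.
No dependency enlarges {D, F}, so (D, F)⁺ = {D, F}.
The closure contains neither all of Schema1 = {B, D, F} nor all of Schema2 = {A, C, D, E, F, G, H}, so the common attributes are not a superkey of either fragment. The join is lossy.

No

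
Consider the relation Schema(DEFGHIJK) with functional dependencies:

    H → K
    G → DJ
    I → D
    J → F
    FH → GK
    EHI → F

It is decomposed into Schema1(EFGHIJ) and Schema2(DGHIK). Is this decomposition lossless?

Common attributes: Schema1 ∩ Schema2 = {GHI}.
Closure of {GHI}: H → K applies, adding K; G → DJ applies, adding DJ; J → F applies, adding F. So (GHI)⁺ = {DFGHIJK}.
This closure contains every attribute of Schema2, so Schema1 ∩ Schema2 → Schema2. The join is lossless.

Yes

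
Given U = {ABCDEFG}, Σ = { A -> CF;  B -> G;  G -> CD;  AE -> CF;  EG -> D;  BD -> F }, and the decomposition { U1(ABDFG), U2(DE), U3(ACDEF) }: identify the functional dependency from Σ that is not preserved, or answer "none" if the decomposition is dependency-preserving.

Check G → CD: no single fragment contains all of {CDG}, and the restricted closure of {G} across the fragments never reaches {CD}.
A → CF is preserved.
B → G is preserved.
AE → CF is preserved.
EG → D is preserved.
BD → F is preserved.

G -> CD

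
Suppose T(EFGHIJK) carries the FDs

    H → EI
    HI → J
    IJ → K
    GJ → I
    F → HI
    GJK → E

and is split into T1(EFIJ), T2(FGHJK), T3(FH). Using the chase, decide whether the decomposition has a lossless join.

Chase test. Columns are EFGHIJK; row i has aⱼ where attribute j ∈ Ti, else bᵢⱼ.
Initial tableau (one row per fragment):
  row 1: a1 a2 b13 b14 a5 a6 b17
  row 2: b21 a2 a3 a4 b25 a6 a7
  row 3: b31 a2 b33 a4 b35 b36 b37
Rows 2 and 3 agree on H; apply H→EI and equate their EI entries.
Rows 2 and 3 agree on HI; apply HI→J and equate their J entries.
Rows 2 and 3 agree on IJ; apply IJ→K and equate their K entries.
Rows 1 and 2 agree on F; apply F→HI and equate their HI entries.
Rows 1 and 2 agree on H; apply H→EI and equate their EI entries.
Rows 1 and 2 agree on IJ; apply IJ→K and equate their K entries.
Row 2 is now all distinguished symbols — the join is lossless.

Yes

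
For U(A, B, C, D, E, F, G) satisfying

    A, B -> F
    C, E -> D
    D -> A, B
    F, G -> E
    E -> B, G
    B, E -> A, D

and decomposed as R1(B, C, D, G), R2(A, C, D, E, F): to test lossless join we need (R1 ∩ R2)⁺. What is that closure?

A, B, C, D, F

R1 ∩ R2 = {C, D}.
D → A, B applies, adding A, B
A, B → F applies, adding F
Closure: {A, B, C, D, F}.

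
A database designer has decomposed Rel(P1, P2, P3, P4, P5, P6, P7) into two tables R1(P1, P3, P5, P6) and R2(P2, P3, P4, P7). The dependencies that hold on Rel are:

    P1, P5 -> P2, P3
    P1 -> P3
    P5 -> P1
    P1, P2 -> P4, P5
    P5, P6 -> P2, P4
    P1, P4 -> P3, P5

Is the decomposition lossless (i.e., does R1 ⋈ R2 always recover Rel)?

No

Common attributes: R1 ∩ R2 = {P3}.
No dependency enlarges {P3}, so (P3)⁺ = {P3}.
The closure contains neither all of R1 = {P1, P3, P5, P6} nor all of R2 = {P2, P3, P4, P7}, so the common attributes are not a superkey of either fragment. The join is lossy.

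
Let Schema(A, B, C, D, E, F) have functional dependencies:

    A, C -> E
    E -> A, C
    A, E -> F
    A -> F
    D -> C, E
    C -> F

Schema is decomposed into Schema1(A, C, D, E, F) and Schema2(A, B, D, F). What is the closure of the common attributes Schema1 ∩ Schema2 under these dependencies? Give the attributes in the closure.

Schema1 ∩ Schema2 = {A, D, F}.
D → C, E applies, adding C, E
Closure: {A, C, D, E, F}.

A, C, D, E, F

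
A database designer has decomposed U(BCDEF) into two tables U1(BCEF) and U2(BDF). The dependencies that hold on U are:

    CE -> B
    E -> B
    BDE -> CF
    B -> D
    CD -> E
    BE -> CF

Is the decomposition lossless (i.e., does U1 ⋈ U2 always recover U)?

Common attributes: U1 ∩ U2 = {BF}.
Closure of {BF}: B → D applies, adding D. So (BF)⁺ = {BDF}.
This closure contains every attribute of U2, so U1 ∩ U2 → U2. The join is lossless.

Yes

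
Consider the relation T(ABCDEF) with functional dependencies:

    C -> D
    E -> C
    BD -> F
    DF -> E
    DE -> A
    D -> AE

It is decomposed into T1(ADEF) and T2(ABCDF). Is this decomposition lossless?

Yes

Common attributes: T1 ∩ T2 = {ADF}.
Closure of {ADF}: DF → E applies, adding E; E → C applies, adding C. So (ADF)⁺ = {ACDEF}.
This closure contains every attribute of T1, so T1 ∩ T2 → T1. The join is lossless.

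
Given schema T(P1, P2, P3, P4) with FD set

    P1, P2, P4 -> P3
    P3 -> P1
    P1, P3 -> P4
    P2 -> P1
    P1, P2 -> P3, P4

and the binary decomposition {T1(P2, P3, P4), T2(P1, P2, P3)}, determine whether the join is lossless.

Common attributes: T1 ∩ T2 = {P2, P3}.
Closure of {P2, P3}: P3 → P1 applies, adding P1; P1, P3 → P4 applies, adding P4. So (P2, P3)⁺ = {P1, P2, P3, P4}.
This closure contains every attribute of T1, so T1 ∩ T2 → T1. The join is lossless.

Yes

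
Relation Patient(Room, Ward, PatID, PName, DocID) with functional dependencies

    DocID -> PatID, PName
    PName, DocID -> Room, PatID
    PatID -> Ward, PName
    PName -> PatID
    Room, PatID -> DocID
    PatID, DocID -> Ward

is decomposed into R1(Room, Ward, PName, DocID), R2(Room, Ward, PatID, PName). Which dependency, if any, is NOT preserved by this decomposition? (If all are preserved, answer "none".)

none

DocID → PatID, PName: restricted closure across fragments reaches PatID, PName.
PName, DocID → Room, PatID: restricted closure across fragments reaches Room, PatID.
PatID → Ward, PName lies within R2.
PName → PatID lies within R2.
Room, PatID → DocID: restricted closure across fragments reaches DocID.
PatID, DocID → Ward: restricted closure across fragments reaches Ward.
Every dependency is enforceable on the fragments, so the decomposition is dependency-preserving.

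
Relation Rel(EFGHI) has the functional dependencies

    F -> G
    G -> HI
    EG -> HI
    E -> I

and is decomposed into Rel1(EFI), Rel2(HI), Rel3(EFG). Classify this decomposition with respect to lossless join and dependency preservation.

Lossless test (chase): Rows 1 and 3 agree on F; apply F→G and equate their G entries. Rows 1 and 3 agree on G; apply G→HI and equate their HI entries. No row becomes fully distinguished — the join is lossy.
Dependency preservation: the restricted closure of {G} across the fragments never reaches {HI}, so G → HI cannot be enforced without a join — not preserved.

lossy and not dependency-preserving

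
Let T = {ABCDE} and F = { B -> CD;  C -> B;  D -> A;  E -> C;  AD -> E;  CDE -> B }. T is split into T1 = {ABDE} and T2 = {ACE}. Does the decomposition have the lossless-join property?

Yes

Common attributes: T1 ∩ T2 = {AE}.
Closure of {AE}: E → C applies, adding C; C → B applies, adding B; B → CD applies, adding D. So (AE)⁺ = {ABCDE}.
This closure contains every attribute of T1, so T1 ∩ T2 → T1. The join is lossless.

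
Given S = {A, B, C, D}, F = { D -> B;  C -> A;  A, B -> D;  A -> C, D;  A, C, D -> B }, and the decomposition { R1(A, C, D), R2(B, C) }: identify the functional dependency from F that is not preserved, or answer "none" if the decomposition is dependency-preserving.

D -> B

Check D → B: no single fragment contains all of {B, D}, and the restricted closure of {D} across the fragments never reaches {B}.
C → A is preserved.
A, B → D is preserved.
A → C, D is preserved.
A, C, D → B is preserved.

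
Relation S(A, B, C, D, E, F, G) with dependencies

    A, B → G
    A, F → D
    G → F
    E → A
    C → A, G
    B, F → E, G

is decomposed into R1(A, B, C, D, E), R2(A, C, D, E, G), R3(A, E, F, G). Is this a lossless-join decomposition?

Chase test. Columns are A, B, C, D, E, F, G; row i has aⱼ where attribute j ∈ Ri, else bᵢⱼ.
Initial tableau (one row per fragment):
  row 1: a1 a2 a3 a4 a5 b16 b17
  row 2: a1 b22 a3 a4 a5 b26 a7
  row 3: a1 b32 b33 b34 a5 a6 a7
Rows 2 and 3 agree on G; apply G→F and equate their F entries.
Rows 1 and 2 agree on C; apply C→A, G and equate their A, G entries.
Rows 2 and 3 agree on A, F; apply A, F→D and equate their D entries.
Rows 1 and 2 agree on G; apply G→F and equate their F entries.
Row 1 is now all distinguished symbols — the join is lossless.

Yes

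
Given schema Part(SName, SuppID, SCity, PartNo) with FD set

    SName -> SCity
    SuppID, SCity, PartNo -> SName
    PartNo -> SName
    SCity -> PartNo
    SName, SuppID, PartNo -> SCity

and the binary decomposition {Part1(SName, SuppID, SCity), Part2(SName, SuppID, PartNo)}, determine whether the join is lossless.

Yes

Common attributes: Part1 ∩ Part2 = {SName, SuppID}.
Closure of {SName, SuppID}: SName → SCity applies, adding SCity; SCity → PartNo applies, adding PartNo. So (SName, SuppID)⁺ = {SName, SuppID, SCity, PartNo}.
This closure contains every attribute of Part1, so Part1 ∩ Part2 → Part1. The join is lossless.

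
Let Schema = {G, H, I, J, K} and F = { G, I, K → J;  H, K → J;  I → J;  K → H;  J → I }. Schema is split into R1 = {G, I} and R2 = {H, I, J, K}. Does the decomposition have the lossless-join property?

Common attributes: R1 ∩ R2 = {I}.
Closure of {I}: I → J applies, adding J. So (I)⁺ = {I, J}.
The closure contains neither all of R1 = {G, I} nor all of R2 = {H, I, J, K}, so the common attributes are not a superkey of either fragment. The join is lossy.

No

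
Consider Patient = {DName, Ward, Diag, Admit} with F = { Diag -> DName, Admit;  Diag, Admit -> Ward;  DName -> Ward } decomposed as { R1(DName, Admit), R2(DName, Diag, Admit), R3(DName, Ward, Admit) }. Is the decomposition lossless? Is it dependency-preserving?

lossless and dependency-preserving

Lossless test (chase): Rows 1 and 2 agree on DName; apply DName→Ward and equate their Ward entries. Rows 1 and 3 agree on DName; apply DName→Ward and equate their Ward entries. Row 2 is now all distinguished symbols — the join is lossless.
Dependency preservation: Diag, Admit → Ward is not contained in any single fragment, but the restricted closure of its left-hand side across the fragments still reaches the right-hand side; the remaining FDs each lie inside some fragment. All dependencies are preserved.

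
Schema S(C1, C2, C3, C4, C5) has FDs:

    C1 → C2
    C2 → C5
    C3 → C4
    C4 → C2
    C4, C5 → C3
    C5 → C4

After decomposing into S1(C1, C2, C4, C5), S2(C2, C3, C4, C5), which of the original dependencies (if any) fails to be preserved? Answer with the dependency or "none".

C1 → C2 lies within S1.
C2 → C5 lies within S1.
C3 → C4 lies within S2.
C4 → C2 lies within S1.
C4, C5 → C3 lies within S2.
C5 → C4 lies within S1.
Every dependency is enforceable on the fragments, so the decomposition is dependency-preserving.

none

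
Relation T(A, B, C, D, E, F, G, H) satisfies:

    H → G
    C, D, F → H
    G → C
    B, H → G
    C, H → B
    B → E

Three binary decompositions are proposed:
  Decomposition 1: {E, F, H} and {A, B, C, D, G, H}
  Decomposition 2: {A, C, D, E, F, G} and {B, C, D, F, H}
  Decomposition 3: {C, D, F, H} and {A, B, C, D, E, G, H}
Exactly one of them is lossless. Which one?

Decomposition 2

Decomposition 1: common = {H}, closure = {B, C, E, G, H} → lossy.
Decomposition 2: common = {C, D, F}, closure = {B, C, D, E, F, G, H} → lossless.
Decomposition 3: common = {C, D, H}, closure = {B, C, D, E, G, H} → lossy.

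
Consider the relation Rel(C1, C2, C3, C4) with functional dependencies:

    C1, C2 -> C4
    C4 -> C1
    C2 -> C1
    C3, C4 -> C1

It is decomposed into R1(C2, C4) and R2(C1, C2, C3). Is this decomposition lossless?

Yes

Common attributes: R1 ∩ R2 = {C2}.
Closure of {C2}: C2 → C1 applies, adding C1; C1, C2 → C4 applies, adding C4. So (C2)⁺ = {C1, C2, C4}.
This closure contains every attribute of R1, so R1 ∩ R2 → R1. The join is lossless.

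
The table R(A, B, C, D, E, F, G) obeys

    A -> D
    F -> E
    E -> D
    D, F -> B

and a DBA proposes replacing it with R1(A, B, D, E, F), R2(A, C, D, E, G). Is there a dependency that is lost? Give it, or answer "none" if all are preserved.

A → D lies within R1.
F → E lies within R1.
E → D lies within R1.
D, F → B lies within R1.
Every dependency is enforceable on the fragments, so the decomposition is dependency-preserving.

none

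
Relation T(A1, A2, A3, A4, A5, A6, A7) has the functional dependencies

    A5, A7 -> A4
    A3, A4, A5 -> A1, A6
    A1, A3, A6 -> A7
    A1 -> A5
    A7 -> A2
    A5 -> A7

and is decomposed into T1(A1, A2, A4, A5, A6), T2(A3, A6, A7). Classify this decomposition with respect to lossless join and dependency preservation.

lossy and not dependency-preserving

Lossless test: (A6)⁺ = {A6}, which is a superkey of neither fragment — lossy.
Dependency preservation: the restricted closure of {A3, A4, A5} across the fragments never reaches {A1, A6}, so A3, A4, A5 → A1, A6 cannot be enforced without a join — not preserved.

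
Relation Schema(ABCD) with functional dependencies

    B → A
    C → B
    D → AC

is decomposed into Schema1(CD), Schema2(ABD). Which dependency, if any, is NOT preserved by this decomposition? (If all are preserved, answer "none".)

Check C → B: no single fragment contains all of {BC}, and the restricted closure of {C} across the fragments never reaches {B}.
B → A is preserved.
D → AC is preserved.

C → B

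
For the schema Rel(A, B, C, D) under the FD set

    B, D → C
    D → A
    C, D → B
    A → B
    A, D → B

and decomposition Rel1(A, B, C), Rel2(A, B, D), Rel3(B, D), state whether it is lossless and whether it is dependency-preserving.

lossy and not dependency-preserving

Lossless test (chase): Rows 2 and 3 agree on B, D; apply B, D→C and equate their C entries. Rows 2 and 3 agree on D; apply D→A and equate their A entries. No row becomes fully distinguished — the join is lossy.
Dependency preservation: the restricted closure of {B, D} across the fragments never reaches {C}, so B, D → C cannot be enforced without a join — not preserved.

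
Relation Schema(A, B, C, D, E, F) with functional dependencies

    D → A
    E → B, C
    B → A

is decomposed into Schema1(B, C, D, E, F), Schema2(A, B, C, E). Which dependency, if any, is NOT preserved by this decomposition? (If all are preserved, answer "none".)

D → A

Check D → A: no single fragment contains all of {A, D}, and the restricted closure of {D} across the fragments never reaches {A}.
E → B, C is preserved.
B → A is preserved.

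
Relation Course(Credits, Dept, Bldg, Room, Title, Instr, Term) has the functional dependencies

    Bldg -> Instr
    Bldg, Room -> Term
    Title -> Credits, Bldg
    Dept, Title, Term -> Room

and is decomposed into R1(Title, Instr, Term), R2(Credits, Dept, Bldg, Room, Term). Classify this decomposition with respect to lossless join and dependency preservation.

Lossless test: (Term)⁺ = {Term}, which is a superkey of neither fragment — lossy.
Dependency preservation: the restricted closure of {Bldg} across the fragments never reaches {Instr}, so Bldg → Instr cannot be enforced without a join — not preserved.

lossy and not dependency-preserving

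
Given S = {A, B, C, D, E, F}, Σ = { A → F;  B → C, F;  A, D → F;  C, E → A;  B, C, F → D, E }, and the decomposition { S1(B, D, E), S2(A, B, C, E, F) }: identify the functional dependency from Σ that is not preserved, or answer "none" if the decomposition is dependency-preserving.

A → F lies within S2.
B → C, F lies within S2.
A, D → F: restricted closure across fragments reaches F.
C, E → A lies within S2.
B, C, F → D, E: restricted closure across fragments reaches D, E.
Every dependency is enforceable on the fragments, so the decomposition is dependency-preserving.

none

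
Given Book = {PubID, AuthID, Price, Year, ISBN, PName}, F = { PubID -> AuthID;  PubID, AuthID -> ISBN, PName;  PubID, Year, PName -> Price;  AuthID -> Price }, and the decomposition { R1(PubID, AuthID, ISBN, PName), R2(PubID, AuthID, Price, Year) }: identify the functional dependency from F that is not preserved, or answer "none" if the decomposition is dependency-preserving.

PubID → AuthID lies within R1.
PubID, AuthID → ISBN, PName lies within R1.
PubID, Year, PName → Price: restricted closure across fragments reaches Price.
AuthID → Price lies within R2.
Every dependency is enforceable on the fragments, so the decomposition is dependency-preserving.

none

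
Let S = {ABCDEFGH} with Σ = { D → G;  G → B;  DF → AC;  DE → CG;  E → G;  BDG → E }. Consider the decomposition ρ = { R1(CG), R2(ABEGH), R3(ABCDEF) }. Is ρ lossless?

No

Chase test. Columns are ABCDEFGH; row i has aⱼ where attribute j ∈ Ri, else bᵢⱼ.
Initial tableau (one row per fragment):
  row 1: b11 b12 a3 b14 b15 b16 a7 b18
  row 2: a1 a2 b23 b24 a5 b26 a7 a8
  row 3: a1 a2 a3 a4 a5 a6 b37 b38
Rows 1 and 2 agree on G; apply G→B and equate their B entries.
Rows 2 and 3 agree on E; apply E→G and equate their G entries.
No row becomes fully distinguished — the join is lossy.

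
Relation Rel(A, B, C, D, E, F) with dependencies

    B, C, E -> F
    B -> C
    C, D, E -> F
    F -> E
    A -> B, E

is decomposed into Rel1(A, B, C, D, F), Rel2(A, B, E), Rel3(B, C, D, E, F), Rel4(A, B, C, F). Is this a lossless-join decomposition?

Yes

Chase test. Columns are A, B, C, D, E, F; row i has aⱼ where attribute j ∈ Reli, else bᵢⱼ.
Initial tableau (one row per fragment):
  row 1: a1 a2 a3 a4 b15 a6
  row 2: a1 a2 b23 b24 a5 b26
  row 3: b31 a2 a3 a4 a5 a6
  row 4: a1 a2 a3 b44 b45 a6
Rows 1 and 2 agree on B; apply B→C and equate their C entries.
Rows 1 and 3 agree on F; apply F→E and equate their E entries.
Rows 1 and 4 agree on F; apply F→E and equate their E entries.
Rows 1 and 2 agree on B, C, E; apply B, C, E→F and equate their F entries.
Row 1 is now all distinguished symbols — the join is lossless.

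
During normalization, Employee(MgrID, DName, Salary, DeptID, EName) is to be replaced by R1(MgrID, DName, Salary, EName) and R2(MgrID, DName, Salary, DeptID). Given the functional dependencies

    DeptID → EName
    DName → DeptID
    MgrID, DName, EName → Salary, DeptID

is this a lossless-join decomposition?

Common attributes: R1 ∩ R2 = {MgrID, DName, Salary}.
Closure of {MgrID, DName, Salary}: DName → DeptID applies, adding DeptID; DeptID → EName applies, adding EName. So (MgrID, DName, Salary)⁺ = {MgrID, DName, Salary, DeptID, EName}.
This closure contains every attribute of R1, so R1 ∩ R2 → R1. The join is lossless.

Yes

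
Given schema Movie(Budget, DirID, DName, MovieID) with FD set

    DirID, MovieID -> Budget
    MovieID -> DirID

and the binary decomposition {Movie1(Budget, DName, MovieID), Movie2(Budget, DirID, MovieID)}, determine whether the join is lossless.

Common attributes: Movie1 ∩ Movie2 = {Budget, MovieID}.
Closure of {Budget, MovieID}: MovieID → DirID applies, adding DirID. So (Budget, MovieID)⁺ = {Budget, DirID, MovieID}.
This closure contains every attribute of Movie2, so Movie1 ∩ Movie2 → Movie2. The join is lossless.

Yes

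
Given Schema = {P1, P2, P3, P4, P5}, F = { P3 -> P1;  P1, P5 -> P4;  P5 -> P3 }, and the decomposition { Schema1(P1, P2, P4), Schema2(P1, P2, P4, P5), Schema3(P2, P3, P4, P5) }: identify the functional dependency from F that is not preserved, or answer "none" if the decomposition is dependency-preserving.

P3 -> P1

Check P3 → P1: no single fragment contains all of {P1, P3}, and the restricted closure of {P3} across the fragments never reaches {P1}.
P1, P5 → P4 is preserved.
P5 → P3 is preserved.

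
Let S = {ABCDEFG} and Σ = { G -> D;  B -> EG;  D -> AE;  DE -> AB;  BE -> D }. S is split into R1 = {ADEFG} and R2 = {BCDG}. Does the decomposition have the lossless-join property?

Common attributes: R1 ∩ R2 = {DG}.
Closure of {DG}: D → AE applies, adding AE; DE → AB applies, adding B. So (DG)⁺ = {ABDEG}.
The closure contains neither all of R1 = {ADEFG} nor all of R2 = {BCDG}, so the common attributes are not a superkey of either fragment. The join is lossy.

No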